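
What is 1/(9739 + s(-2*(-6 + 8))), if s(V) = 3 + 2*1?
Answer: 1/9744 ≈ 0.00010263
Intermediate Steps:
s(V) = 5 (s(V) = 3 + 2 = 5)
1/(9739 + s(-2*(-6 + 8))) = 1/(9739 + 5) = 1/9744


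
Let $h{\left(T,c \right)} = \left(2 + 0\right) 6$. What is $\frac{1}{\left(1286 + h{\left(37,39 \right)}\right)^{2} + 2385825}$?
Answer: $\frac{1}{4070629} \approx 2.4566 \cdot 10^{-7}$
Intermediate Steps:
$h{\left(T,c \right)} = 12$ ($h{\left(T,c \right)} = 2 \cdot 6 = 12$)
$\frac{1}{\left(1286 + h{\left(37,39 \right)}\right)^{2} + 2385825} = \frac{1}{\left(1286 + 12\right)^{2} + 2385825} = \frac{1}{1298^{2} + 2385825} = \frac{1}{1684804 + 2385825} = \frac{1}{4070629}$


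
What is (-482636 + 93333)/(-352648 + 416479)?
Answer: -389303/63831 ≈ -6.0990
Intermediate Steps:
(-482636 + 93333)/(-352648 + 416479) = -389303/63831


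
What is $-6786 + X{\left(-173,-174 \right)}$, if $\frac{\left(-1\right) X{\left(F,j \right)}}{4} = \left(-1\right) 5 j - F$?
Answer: $-10958$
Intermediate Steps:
$X{\left(F,j \right)} = 4 F + 20 j$ ($X{\left(F,j \right)} = - 4 \left(\left(-1\right) 5 j - F\right) = - 4 \left(- 5 j - F\right) = - 4 \left(- F - 5 j\right) = 4 F + 20 j$)
$-6786 + X{\left(-173,-174 \right)} = -6786 + \left(4 \left(-173\right) + 20 \left(-174\right)\right) = -6786 - 4172 = -10958$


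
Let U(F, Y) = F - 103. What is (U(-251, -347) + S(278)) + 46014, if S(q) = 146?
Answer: 45806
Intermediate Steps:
U(F, Y) = -103 + F
(U(-251, -347) + S(278)) + 46014 = ((-103 - 251) + 146) + 46014 = (-354 + 146) + 46014 = -208 + 46014 = 45806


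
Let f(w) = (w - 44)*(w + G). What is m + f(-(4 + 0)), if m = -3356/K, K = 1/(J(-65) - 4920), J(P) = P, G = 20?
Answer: 16728892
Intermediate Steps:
K = -1/4985 (K = 1/(-65 - 4920) = 1/(-4985) = -1/4985 ≈ -0.00020060)
f(w) = (-44 + w)*(20 + w) (f(w) = (w - 44)*(w + 20) = (-44 + w)*(20 + w))
m = 16729660 (m = -3356/(-1/4985) = -3356*(-4985) = 16729660)
m + f(-(4 + 0)) = 16729660 + (-880 + (-(4 + 0))² - (-24)*(4 + 0)) = 16729660 + (-880 + (-1*4)² - (-24)*4) = 16729660 + (-880 + (-4)² - 24*(-4)) = 16729660 + (-880 + 16 + 96) = 16729660 - 768 = 16728892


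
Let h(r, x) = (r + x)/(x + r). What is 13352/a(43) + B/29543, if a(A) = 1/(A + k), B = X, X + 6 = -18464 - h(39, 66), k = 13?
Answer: 22089637145/29543 ≈ 7.4771e+5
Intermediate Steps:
h(r, x) = 1 (h(r, x) = (r + x)/(r + x) = 1)
X = -18471 (X = -6 + (-18464 - 1*1) = -6 + (-18464 - 1) = -6 - 18465 = -18471)
B = -18471
a(A) = 1/(13 + A) (a(A) = 1/(A + 13) = 1/(13 + A))
13352/a(43) + B/29543 = 13352/(1/(13 + 43)) - 18471/29543 = 13352/(1/56) - 18471*1/29543 = 13352/(1/56) - 18471/29543 = 13352*56 - 18471/29543 = 747712 - 18471/29543 = 22089637145/29543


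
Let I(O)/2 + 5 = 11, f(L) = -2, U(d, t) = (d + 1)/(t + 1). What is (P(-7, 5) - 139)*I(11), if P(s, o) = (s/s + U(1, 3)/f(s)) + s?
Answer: -1743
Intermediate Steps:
U(d, t) = (1 + d)/(1 + t)
I(O) = 12 (I(O) = -10 + 2*11 = -10 + 22 = 12)
P(s, o) = ¾ + s (P(s, o) = (s/s + ((1 + 1)/(1 + 3))/(-2)) + s = (1 + (2/4)*(-½)) + s = (1 + ((¼)*2)*(-½)) + s = (1 + (½)*(-½)) + s = (1 - ¼) + s = ¾ + s)
(P(-7, 5) - 139)*I(11) = ((¾ - 7) - 139)*12 = (-25/4 - 139)*12 = -581/4*12 = -1743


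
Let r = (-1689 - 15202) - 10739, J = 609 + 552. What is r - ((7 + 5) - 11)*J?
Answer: -28791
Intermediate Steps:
J = 1161
r = -27630 (r = -16891 - 10739 = -27630)
r - ((7 + 5) - 11)*J = -27630 - ((7 + 5) - 11)*1161 = -27630 - (12 - 11)*1161 = -27630 - 1161 = -28791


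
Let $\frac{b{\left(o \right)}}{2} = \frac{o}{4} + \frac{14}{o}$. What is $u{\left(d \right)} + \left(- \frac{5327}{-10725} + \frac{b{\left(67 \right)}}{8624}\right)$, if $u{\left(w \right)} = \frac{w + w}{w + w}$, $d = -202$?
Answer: $\frac{1690790287}{1126725600} \approx 1.5006$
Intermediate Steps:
$b{\left(o \right)} = \frac{o}{2} + \frac{28}{o}$ ($b{\left(o \right)} = 2 \left(\frac{o}{4} + \frac{14}{o}\right) = 2 \left(\frac{14}{o} + \frac{o}{4}\right) = \frac{o}{2} + \frac{28}{o}$)
$u{\left(w \right)} = 1$ ($u{\left(w \right)} = \frac{2 w}{2 w} = 2 w \frac{1}{2 w} = 1$)
$u{\left(d \right)} + \left(- \frac{5327}{-10725} + \frac{b{\left(67 \right)}}{8624}\right) = 1 + \left(- \frac{5327}{-10725} + \frac{\frac{1}{2} \cdot 67 + \frac{28}{67}}{8624}\right) = 1 + \left(\left(-5327\right) \left(- \frac{1}{10725}\right) + \left(\frac{67}{2} + 28 \cdot \frac{1}{67}\right) \frac{1}{8624}\right) = 1 + \left(\frac{5327}{10725} + \left(\frac{67}{2} + \frac{28}{67}\right) \frac{1}{8624}\right) = 1 + \left(\frac{5327}{10725} + \frac{4545}{134} \cdot \frac{1}{8624}\right) = 1 + \left(\frac{5327}{10725} + \frac{4545}{1155616}\right) = 1 + \frac{564064687}{1126725600} = \frac{1690790287}{1126725600}$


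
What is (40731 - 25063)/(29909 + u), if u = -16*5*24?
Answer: 15668/27989 ≈ 0.55979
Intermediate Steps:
u = -1920 (u = -80*24 = -1920)
(40731 - 25063)/(29909 + u) = (40731 - 25063)/(29909 - 1920) = 15668/27989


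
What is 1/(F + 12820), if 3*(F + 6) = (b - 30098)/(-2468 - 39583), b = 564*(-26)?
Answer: 126153/1616569304 ≈ 7.8037e-5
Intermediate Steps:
b = -14664
F = -712156/126153 (F = -6 + ((-14664 - 30098)/(-2468 - 39583))/3 = -6 + (-44762/(-42051))/3 = -6 + (-44762*(-1/42051))/3 = -6 + (⅓)*(44762/42051) = -6 + 44762/126153 = -712156/126153 ≈ -5.6452)
1/(F + 12820) = 1/(-712156/126153 + 12820) = 1/(1616569304/126153) = 126153/1616569304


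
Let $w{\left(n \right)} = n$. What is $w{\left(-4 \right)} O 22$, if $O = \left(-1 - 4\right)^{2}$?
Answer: $-2200$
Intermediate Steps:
$O = 25$ ($O = \left(-1 - 4\right)^{2} = \left(-5\right)^{2} = 25$)
$w{\left(-4 \right)} O 22 = \left(-4\right) 25 \cdot 22 = \left(-100\right) 22 = -2200$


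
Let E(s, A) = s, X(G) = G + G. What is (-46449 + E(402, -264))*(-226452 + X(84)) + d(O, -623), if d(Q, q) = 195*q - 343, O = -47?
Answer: 10419577520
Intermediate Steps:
X(G) = 2*G
d(Q, q) = -343 + 195*q
(-46449 + E(402, -264))*(-226452 + X(84)) + d(O, -623) = (-46449 + 402)*(-226452 + 2*84) + (-343 + 195*(-623)) = -46047*(-226452 + 168) + (-343 - 121485) = -46047*(-226284) - 121828 = 10419699348 - 121828 = 10419577520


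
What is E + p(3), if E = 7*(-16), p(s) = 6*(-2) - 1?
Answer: -125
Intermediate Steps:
p(s) = -13 (p(s) = -12 - 1 = -13)
E = -112
E + p(3) = -112 - 13 = -125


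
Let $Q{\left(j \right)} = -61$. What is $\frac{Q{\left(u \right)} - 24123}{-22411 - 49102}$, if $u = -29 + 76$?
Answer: $\frac{24184}{71513} \approx 0.33818$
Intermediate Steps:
$u = 47$
$\frac{Q{\left(u \right)} - 24123}{-22411 - 49102} = \frac{-61 - 24123}{-22411 - 49102} = - \frac{24184}{-71513} = \left(-24184\right) \left(- \frac{1}{71513}\right) = \frac{24184}{71513}$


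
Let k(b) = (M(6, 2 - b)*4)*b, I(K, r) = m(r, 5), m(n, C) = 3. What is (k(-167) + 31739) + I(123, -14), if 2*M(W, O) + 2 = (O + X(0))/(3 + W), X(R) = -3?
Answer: 236246/9 ≈ 26250.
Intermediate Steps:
I(K, r) = 3
M(W, O) = -1 + (-3 + O)/(2*(3 + W)) (M(W, O) = -1 + ((O - 3)/(3 + W))/2 = -1 + ((-3 + O)/(3 + W))/2 = -1 + (-3 + O)/(2*(3 + W)))
k(b) = b*(-38/9 - 2*b/9) (k(b) = (((-9 + (2 - b) - 2*6)/(2*(3 + 6)))*4)*b = (((½)*(-9 + (2 - b) - 12)/9)*4)*b = (((½)*(⅑)*(-19 - b))*4)*b = ((-19/18 - b/18)*4)*b = (-38/9 - 2*b/9)*b = b*(-38/9 - 2*b/9))
(k(-167) + 31739) + I(123, -14) = (-2/9*(-167)*(19 - 167) + 31739) + 3 = (-2/9*(-167)*(-148) + 31739) + 3 = (-49432/9 + 31739) + 3 = 236219/9 + 3 = 236246/9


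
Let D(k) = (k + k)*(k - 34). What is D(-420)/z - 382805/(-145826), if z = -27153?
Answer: -2153233295/188553018 ≈ -11.420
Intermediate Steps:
D(k) = 2*k*(-34 + k) (D(k) = (2*k)*(-34 + k) = 2*k*(-34 + k))
D(-420)/z - 382805/(-145826) = (2*(-420)*(-34 - 420))/(-27153) - 382805/(-145826) = (2*(-420)*(-454))*(-1/27153) - 382805*(-1/145826) = 381360*(-1/27153) + 382805/145826 = -18160/1293 + 382805/145826 = -2153233295/188553018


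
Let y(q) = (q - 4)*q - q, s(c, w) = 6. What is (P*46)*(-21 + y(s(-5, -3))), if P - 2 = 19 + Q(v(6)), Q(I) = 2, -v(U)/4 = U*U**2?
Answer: -15870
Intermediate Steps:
v(U) = -4*U**3 (v(U) = -4*U*U**2 = -4*U**3)
y(q) = -q + q*(-4 + q) (y(q) = (-4 + q)*q - q = q*(-4 + q) - q = -q + q*(-4 + q))
P = 23 (P = 2 + (19 + 2) = 2 + 21 = 23)
(P*46)*(-21 + y(s(-5, -3))) = (23*46)*(-21 + 6*(-5 + 6)) = 1058*(-21 + 6*1) = 1058*(-21 + 6) = 1058*(-15) = -15870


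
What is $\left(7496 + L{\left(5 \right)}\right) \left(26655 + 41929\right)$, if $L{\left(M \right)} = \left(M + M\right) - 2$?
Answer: $514654336$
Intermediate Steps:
$L{\left(M \right)} = -2 + 2 M$ ($L{\left(M \right)} = 2 M - 2 = -2 + 2 M$)
$\left(7496 + L{\left(5 \right)}\right) \left(26655 + 41929\right) = \left(7496 + \left(-2 + 2 \cdot 5\right)\right) \left(26655 + 41929\right) = \left(7496 + \left(-2 + 10\right)\right) 68584 = \left(7496 + 8\right) 68584 = 7504 \cdot 68584 = 514654336$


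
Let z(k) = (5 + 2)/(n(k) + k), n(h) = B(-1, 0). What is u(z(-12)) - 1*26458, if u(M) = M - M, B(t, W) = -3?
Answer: -26458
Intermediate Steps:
n(h) = -3
z(k) = 7/(-3 + k) (z(k) = (5 + 2)/(-3 + k) = 7/(-3 + k))
u(M) = 0
u(z(-12)) - 1*26458 = 0 - 1*26458 = 0 - 26458 = -26458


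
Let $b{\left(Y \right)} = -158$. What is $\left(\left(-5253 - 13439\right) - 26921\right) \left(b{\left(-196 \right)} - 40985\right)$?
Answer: $1876655659$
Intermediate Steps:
$\left(\left(-5253 - 13439\right) - 26921\right) \left(b{\left(-196 \right)} - 40985\right) = \left(\left(-5253 - 13439\right) - 26921\right) \left(-158 - 40985\right) = \left(\left(-5253 - 13439\right) - 26921\right) \left(-41143\right) = \left(-18692 - 26921\right) \left(-41143\right) = \left(-45613\right) \left(-41143\right) = 1876655659$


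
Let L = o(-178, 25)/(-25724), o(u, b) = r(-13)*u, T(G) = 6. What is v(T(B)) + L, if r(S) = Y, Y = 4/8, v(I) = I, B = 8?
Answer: 154433/25724 ≈ 6.0035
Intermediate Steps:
Y = ½ (Y = 4*(⅛) = ½ ≈ 0.50000)
r(S) = ½
o(u, b) = u/2
L = 89/25724 (L = ((½)*(-178))/(-25724) = -89*(-1/25724) = 89/25724 ≈ 0.0034598)
v(T(B)) + L = 6 + 89/25724 = 154433/25724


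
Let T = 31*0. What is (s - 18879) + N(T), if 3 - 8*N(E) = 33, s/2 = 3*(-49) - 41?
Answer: -77035/4 ≈ -19259.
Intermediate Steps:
s = -376 (s = 2*(3*(-49) - 41) = 2*(-147 - 41) = 2*(-188) = -376)
T = 0
N(E) = -15/4 (N(E) = 3/8 - ⅛*33 = 3/8 - 33/8 = -15/4)
(s - 18879) + N(T) = (-376 - 18879) - 15/4 = -19255 - 15/4 = -77035/4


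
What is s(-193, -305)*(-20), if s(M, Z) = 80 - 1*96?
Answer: 320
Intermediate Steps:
s(M, Z) = -16 (s(M, Z) = 80 - 96 = -16)
s(-193, -305)*(-20) = -16*(-20) = 320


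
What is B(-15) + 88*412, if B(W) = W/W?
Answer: 36257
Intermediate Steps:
B(W) = 1
B(-15) + 88*412 = 1 + 88*412 = 1 + 36256 = 36257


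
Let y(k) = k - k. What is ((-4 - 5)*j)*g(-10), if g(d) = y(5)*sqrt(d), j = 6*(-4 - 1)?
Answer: 0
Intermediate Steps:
y(k) = 0
j = -30 (j = 6*(-5) = -30)
g(d) = 0 (g(d) = 0*sqrt(d) = 0)
((-4 - 5)*j)*g(-10) = ((-4 - 5)*(-30))*0 = -9*(-30)*0 = 270*0 = 0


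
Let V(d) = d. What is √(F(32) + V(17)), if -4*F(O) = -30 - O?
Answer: √130/2 ≈ 5.7009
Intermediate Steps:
F(O) = 15/2 + O/4 (F(O) = -(-30 - O)/4 = 15/2 + O/4)
√(F(32) + V(17)) = √((15/2 + (¼)*32) + 17) = √((15/2 + 8) + 17) = √(31/2 + 17) = √(65/2) = √130/2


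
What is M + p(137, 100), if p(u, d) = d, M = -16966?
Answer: -16866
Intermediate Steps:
M + p(137, 100) = -16966 + 100 = -16866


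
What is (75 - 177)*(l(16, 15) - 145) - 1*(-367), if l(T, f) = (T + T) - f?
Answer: 13423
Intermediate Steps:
l(T, f) = -f + 2*T (l(T, f) = 2*T - f = -f + 2*T)
(75 - 177)*(l(16, 15) - 145) - 1*(-367) = (75 - 177)*((-1*15 + 2*16) - 145) - 1*(-367) = -102*((-15 + 32) - 145) + 367 = -102*(17 - 145) + 367 = -102*(-128) + 367 = 13056 + 367 = 13423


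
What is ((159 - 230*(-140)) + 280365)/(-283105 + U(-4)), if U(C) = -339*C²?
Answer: -312724/288529 ≈ -1.0839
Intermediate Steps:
((159 - 230*(-140)) + 280365)/(-283105 + U(-4)) = ((159 - 230*(-140)) + 280365)/(-283105 - 339*(-4)²) = ((159 + 32200) + 280365)/(-283105 - 339*16) = (32359 + 280365)/(-283105 - 5424) = 312724/(-288529) = 312724*(-1/288529) = -312724/288529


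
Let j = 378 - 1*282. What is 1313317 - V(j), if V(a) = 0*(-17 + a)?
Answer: 1313317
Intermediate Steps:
j = 96 (j = 378 - 282 = 96)
V(a) = 0
1313317 - V(j) = 1313317 - 1*0 = 1313317 + 0 = 1313317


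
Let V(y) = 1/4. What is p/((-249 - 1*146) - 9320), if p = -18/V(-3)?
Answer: 72/9715 ≈ 0.0074112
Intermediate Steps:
V(y) = ¼
p = -72 (p = -18/¼ = -18*4 = -72)
p/((-249 - 1*146) - 9320) = -72/((-249 - 1*146) - 9320) = -72/((-249 - 146) - 9320) = -72/(-395 - 9320) = -72/(-9715) = -1/9715*(-72) = 72/9715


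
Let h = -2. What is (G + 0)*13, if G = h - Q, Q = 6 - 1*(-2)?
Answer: -130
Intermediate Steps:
Q = 8 (Q = 6 + 2 = 8)
G = -10 (G = -2 - 1*8 = -2 - 8 = -10)
(G + 0)*13 = (-10 + 0)*13 = -10*13 = -130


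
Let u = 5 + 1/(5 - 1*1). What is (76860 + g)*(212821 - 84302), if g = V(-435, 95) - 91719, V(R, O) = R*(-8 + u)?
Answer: -7023691869/4 ≈ -1.7559e+9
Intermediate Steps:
u = 21/4 (u = 5 + 1/(5 - 1) = 5 + 1/4 = 21/4 ≈ 5.2500)
V(R, O) = -11*R/4 (V(R, O) = R*(-8 + 21/4) = R*(-11/4) = -11*R/4)
g = -362091/4 (g = -11/4*(-435) - 91719 = 4785/4 - 91719 = -362091/4 ≈ -90523.)
(76860 + g)*(212821 - 84302) = (76860 - 362091/4)*(212821 - 84302) = -54651/4*128519 = -7023691869/4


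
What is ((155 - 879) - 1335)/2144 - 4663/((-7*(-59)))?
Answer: -10847839/885472 ≈ -12.251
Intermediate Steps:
((155 - 879) - 1335)/2144 - 4663/((-7*(-59))) = (-724 - 1335)*(1/2144) - 4663/413 = -2059*1/2144 - 4663*1/413 = -2059/2144 - 4663/413 = -10847839/885472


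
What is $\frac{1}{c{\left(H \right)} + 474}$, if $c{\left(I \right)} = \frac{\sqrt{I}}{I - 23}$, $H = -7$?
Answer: $\frac{426600}{202208407} + \frac{30 i \sqrt{7}}{202208407} \approx 0.0021097 + 3.9253 \cdot 10^{-7} i$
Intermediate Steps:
$c{\left(I \right)} = \frac{\sqrt{I}}{-23 + I}$
$\frac{1}{c{\left(H \right)} + 474} = \frac{1}{\frac{\sqrt{-7}}{-23 - 7} + 474} = \frac{1}{\frac{i \sqrt{7}}{-30} + 474} = \frac{1}{i \sqrt{7} \left(- \frac{1}{30}\right) + 474} = \frac{1}{- \frac{i \sqrt{7}}{30} + 474} = \frac{1}{474 - \frac{i \sqrt{7}}{30}}$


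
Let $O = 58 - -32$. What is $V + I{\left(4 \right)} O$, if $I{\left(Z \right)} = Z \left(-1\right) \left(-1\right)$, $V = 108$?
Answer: $468$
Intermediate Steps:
$O = 90$ ($O = 58 + 32 = 90$)
$I{\left(Z \right)} = Z$ ($I{\left(Z \right)} = - Z \left(-1\right) = Z$)
$V + I{\left(4 \right)} O = 108 + 4 \cdot 90 = 108 + 360 = 468$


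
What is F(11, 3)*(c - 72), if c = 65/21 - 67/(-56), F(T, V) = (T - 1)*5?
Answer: -40625/12 ≈ -3385.4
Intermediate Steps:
F(T, V) = -5 + 5*T (F(T, V) = (-1 + T)*5 = -5 + 5*T)
c = 103/24 (c = 65*(1/21) - 67*(-1/56) = 65/21 + 67/56 = 103/24 ≈ 4.2917)
F(11, 3)*(c - 72) = (-5 + 5*11)*(103/24 - 72) = (-5 + 55)*(-1625/24) = 50*(-1625/24) = -40625/12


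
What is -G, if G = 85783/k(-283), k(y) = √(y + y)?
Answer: 85783*I*√566/566 ≈ 3605.7*I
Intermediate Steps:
k(y) = √2*√y (k(y) = √(2*y) = √2*√y)
G = -85783*I*√566/566 (G = 85783/((√2*√(-283))) = 85783/((√2*(I*√283))) = 85783/((I*√566)) = 85783*(-I*√566/566) = -85783*I*√566/566 ≈ -3605.7*I)
-G = -(-85783)*I*√566/566 = 85783*I*√566/566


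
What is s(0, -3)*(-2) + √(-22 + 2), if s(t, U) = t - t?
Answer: 2*I*√5 ≈ 4.4721*I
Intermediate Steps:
s(t, U) = 0
s(0, -3)*(-2) + √(-22 + 2) = 0*(-2) + √(-22 + 2) = 0 + √(-20) = 0 + 2*I*√5 = 2*I*√5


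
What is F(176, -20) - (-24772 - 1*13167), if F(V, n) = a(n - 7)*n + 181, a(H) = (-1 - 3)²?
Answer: 37800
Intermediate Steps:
a(H) = 16 (a(H) = (-4)² = 16)
F(V, n) = 181 + 16*n (F(V, n) = 16*n + 181 = 181 + 16*n)
F(176, -20) - (-24772 - 1*13167) = (181 + 16*(-20)) - (-24772 - 1*13167) = (181 - 320) - (-24772 - 13167) = -139 - 1*(-37939) = -139 + 37939 = 37800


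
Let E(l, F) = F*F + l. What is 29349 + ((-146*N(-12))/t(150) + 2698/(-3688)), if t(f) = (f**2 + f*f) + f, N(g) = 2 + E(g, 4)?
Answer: 407239238451/13876100 ≈ 29348.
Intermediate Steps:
E(l, F) = l + F**2 (E(l, F) = F**2 + l = l + F**2)
N(g) = 18 + g (N(g) = 2 + (g + 4**2) = 2 + (g + 16) = 2 + (16 + g) = 18 + g)
t(f) = f + 2*f**2 (t(f) = (f**2 + f**2) + f = 2*f**2 + f = f + 2*f**2)
29349 + ((-146*N(-12))/t(150) + 2698/(-3688)) = 29349 + ((-146*(18 - 12))/((150*(1 + 2*150))) + 2698/(-3688)) = 29349 + ((-146*6)/((150*(1 + 300))) + 2698*(-1/3688)) = 29349 + (-876/(150*301) - 1349/1844) = 29349 + (-876/45150 - 1349/1844) = 29349 + (-876*1/45150 - 1349/1844) = 29349 + (-146/7525 - 1349/1844) = 29349 - 10420449/13876100 = 407239238451/13876100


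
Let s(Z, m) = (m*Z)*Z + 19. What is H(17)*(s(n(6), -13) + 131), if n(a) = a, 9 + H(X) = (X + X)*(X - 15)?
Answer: -18762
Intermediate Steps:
H(X) = -9 + 2*X*(-15 + X) (H(X) = -9 + (X + X)*(X - 15) = -9 + (2*X)*(-15 + X) = -9 + 2*X*(-15 + X))
s(Z, m) = 19 + m*Z² (s(Z, m) = (Z*m)*Z + 19 = m*Z² + 19 = 19 + m*Z²)
H(17)*(s(n(6), -13) + 131) = (-9 - 30*17 + 2*17²)*((19 - 13*6²) + 131) = (-9 - 510 + 2*289)*((19 - 13*36) + 131) = (-9 - 510 + 578)*((19 - 468) + 131) = 59*(-449 + 131) = 59*(-318) = -18762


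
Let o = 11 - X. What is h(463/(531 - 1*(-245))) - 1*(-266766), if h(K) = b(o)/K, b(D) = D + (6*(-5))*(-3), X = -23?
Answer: 123608882/463 ≈ 2.6697e+5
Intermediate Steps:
o = 34 (o = 11 - 1*(-23) = 11 + 23 = 34)
b(D) = 90 + D (b(D) = D - 30*(-3) = D + 90 = 90 + D)
h(K) = 124/K (h(K) = (90 + 34)/K = 124/K)
h(463/(531 - 1*(-245))) - 1*(-266766) = 124/((463/(531 - 1*(-245)))) - 1*(-266766) = 124/((463/(531 + 245))) + 266766 = 124/((463/776)) + 266766 = 124/((463*(1/776))) + 266766 = 124/(463/776) + 266766 = 124*(776/463) + 266766 = 96224/463 + 266766 = 123608882/463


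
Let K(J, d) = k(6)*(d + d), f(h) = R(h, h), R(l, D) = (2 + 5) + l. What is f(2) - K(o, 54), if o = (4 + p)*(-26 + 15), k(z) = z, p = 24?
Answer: -639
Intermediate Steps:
o = -308 (o = (4 + 24)*(-26 + 15) = 28*(-11) = -308)
R(l, D) = 7 + l
f(h) = 7 + h
K(J, d) = 12*d (K(J, d) = 6*(d + d) = 6*(2*d) = 12*d)
f(2) - K(o, 54) = (7 + 2) - 12*54 = 9 - 1*648 = 9 - 648 = -639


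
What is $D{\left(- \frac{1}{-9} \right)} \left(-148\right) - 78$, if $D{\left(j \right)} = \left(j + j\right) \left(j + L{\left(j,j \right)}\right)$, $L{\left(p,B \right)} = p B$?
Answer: $- \frac{59822}{729} \approx -82.06$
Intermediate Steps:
$L{\left(p,B \right)} = B p$
$D{\left(j \right)} = 2 j \left(j + j^{2}\right)$ ($D{\left(j \right)} = \left(j + j\right) \left(j + j j\right) = 2 j \left(j + j^{2}\right)$)
$D{\left(- \frac{1}{-9} \right)} \left(-148\right) - 78 = 2 \left(- \frac{1}{-9}\right)^{2} \left(1 - \frac{1}{-9}\right) \left(-148\right) - 78 = 2 \left(\left(-1\right) \left(- \frac{1}{9}\right)\right)^{2} \left(1 - - \frac{1}{9}\right) \left(-148\right) - 78 = \frac{2 \left(1 + \frac{1}{9}\right)}{81} \left(-148\right) - 78 = 2 \cdot \frac{1}{81} \cdot \frac{10}{9} \left(-148\right) - 78 = \frac{20}{729} \left(-148\right) - 78 = - \frac{2960}{729} - 78 = - \frac{59822}{729}$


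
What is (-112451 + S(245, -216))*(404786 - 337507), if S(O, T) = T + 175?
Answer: -7568349268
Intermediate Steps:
S(O, T) = 175 + T
(-112451 + S(245, -216))*(404786 - 337507) = (-112451 + (175 - 216))*(404786 - 337507) = (-112451 - 41)*67279 = -112492*67279 = -7568349268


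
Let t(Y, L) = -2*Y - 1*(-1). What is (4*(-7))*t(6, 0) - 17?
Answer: 291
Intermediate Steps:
t(Y, L) = 1 - 2*Y (t(Y, L) = -2*Y + 1 = 1 - 2*Y)
(4*(-7))*t(6, 0) - 17 = (4*(-7))*(1 - 2*6) - 17 = -28*(1 - 12) - 17 = -28*(-11) - 17 = 308 - 17 = 291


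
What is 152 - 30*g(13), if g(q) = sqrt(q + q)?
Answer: 152 - 30*sqrt(26) ≈ -0.97059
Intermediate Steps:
g(q) = sqrt(2)*sqrt(q) (g(q) = sqrt(2*q) = sqrt(2)*sqrt(q))
152 - 30*g(13) = 152 - 30*sqrt(2)*sqrt(13) = 152 - 30*sqrt(26)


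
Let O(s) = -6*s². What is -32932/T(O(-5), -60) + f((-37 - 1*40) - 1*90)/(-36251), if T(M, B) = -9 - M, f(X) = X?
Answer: -1193794385/5111391 ≈ -233.56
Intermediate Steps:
-32932/T(O(-5), -60) + f((-37 - 1*40) - 1*90)/(-36251) = -32932/(-9 - (-6)*(-5)²) + ((-37 - 1*40) - 1*90)/(-36251) = -32932/(-9 - (-6)*25) + ((-37 - 40) - 90)*(-1/36251) = -32932/(-9 - 1*(-150)) + (-77 - 90)*(-1/36251) = -32932/(-9 + 150) - 167*(-1/36251) = -32932/141 + 167/36251 = -1193794385/5111391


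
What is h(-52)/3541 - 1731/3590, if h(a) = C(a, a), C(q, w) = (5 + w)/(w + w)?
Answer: -318648127/661033880 ≈ -0.48205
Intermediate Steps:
C(q, w) = (5 + w)/(2*w) (C(q, w) = (5 + w)/((2*w)) = (5 + w)*(1/(2*w)) = (5 + w)/(2*w))
h(a) = (5 + a)/(2*a)
h(-52)/3541 - 1731/3590 = ((½)*(5 - 52)/(-52))/3541 - 1731/3590 = ((½)*(-1/52)*(-47))*(1/3541) - 1731*1/3590 = (47/104)*(1/3541) - 1731/3590 = 47/368264 - 1731/3590 = -318648127/661033880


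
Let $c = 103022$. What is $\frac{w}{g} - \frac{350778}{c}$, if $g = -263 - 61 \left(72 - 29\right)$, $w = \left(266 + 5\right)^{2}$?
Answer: $- \frac{4289192005}{148660746} \approx -28.852$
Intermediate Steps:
$w = 73441$ ($w = 271^{2} = 73441$)
$g = -2886$ ($g = -263 - 2623 = -2886$)
$\frac{w}{g} - \frac{350778}{c} = \frac{73441}{-2886} - \frac{350778}{103022} = 73441 \left(- \frac{1}{2886}\right) - \frac{175389}{51511} = - \frac{73441}{2886} - \frac{175389}{51511} = - \frac{4289192005}{148660746}$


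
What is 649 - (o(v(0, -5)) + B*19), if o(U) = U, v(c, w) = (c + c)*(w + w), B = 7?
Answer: 516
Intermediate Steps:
v(c, w) = 4*c*w (v(c, w) = (2*c)*(2*w) = 4*c*w)
649 - (o(v(0, -5)) + B*19) = 649 - (4*0*(-5) + 7*19) = 649 - (0 + 133) = 649 - 1*133 = 649 - 133 = 516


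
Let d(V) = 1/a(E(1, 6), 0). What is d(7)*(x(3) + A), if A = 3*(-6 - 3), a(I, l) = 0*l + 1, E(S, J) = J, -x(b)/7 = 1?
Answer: -34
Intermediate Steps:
x(b) = -7 (x(b) = -7*1 = -7)
a(I, l) = 1 (a(I, l) = 0 + 1 = 1)
A = -27 (A = 3*(-9) = -27)
d(V) = 1 (d(V) = 1/1 = 1)
d(7)*(x(3) + A) = 1*(-7 - 27) = 1*(-34) = -34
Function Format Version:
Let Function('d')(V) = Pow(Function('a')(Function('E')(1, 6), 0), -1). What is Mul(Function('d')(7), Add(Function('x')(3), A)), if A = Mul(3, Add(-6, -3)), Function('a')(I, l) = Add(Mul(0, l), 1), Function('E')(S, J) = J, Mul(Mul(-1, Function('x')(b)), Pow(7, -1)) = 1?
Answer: -34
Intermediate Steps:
Function('x')(b) = -7 (Function('x')(b) = Mul(-7, 1) = -7)
Function('a')(I, l) = 1 (Function('a')(I, l) = Add(0, 1) = 1)
A = -27 (A = Mul(3, -9) = -27)
Function('d')(V) = 1 (Function('d')(V) = Pow(1, -1) = 1)
Mul(Function('d')(7), Add(Function('x')(3), A)) = Mul(1, Add(-7, -27)) = Mul(1, -34) = -34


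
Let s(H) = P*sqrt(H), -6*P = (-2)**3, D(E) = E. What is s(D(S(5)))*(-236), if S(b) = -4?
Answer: -1888*I/3 ≈ -629.33*I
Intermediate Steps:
P = 4/3 (P = -1/6*(-2)**3 = -1/6*(-8) = 4/3 ≈ 1.3333)
s(H) = 4*sqrt(H)/3
s(D(S(5)))*(-236) = (4*sqrt(-4)/3)*(-236) = (4*(2*I)/3)*(-236) = (8*I/3)*(-236) = -1888*I/3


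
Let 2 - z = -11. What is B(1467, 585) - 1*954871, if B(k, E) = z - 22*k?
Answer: -987132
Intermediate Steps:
z = 13 (z = 2 - 1*(-11) = 2 + 11 = 13)
B(k, E) = 13 - 22*k
B(1467, 585) - 1*954871 = (13 - 22*1467) - 1*954871 = (13 - 32274) - 954871 = -32261 - 954871 = -987132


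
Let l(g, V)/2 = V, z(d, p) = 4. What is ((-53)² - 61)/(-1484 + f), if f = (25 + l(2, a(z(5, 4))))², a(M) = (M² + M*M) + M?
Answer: 2748/7925 ≈ 0.34675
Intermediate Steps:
a(M) = M + 2*M² (a(M) = (M² + M²) + M = 2*M² + M = M + 2*M²)
l(g, V) = 2*V
f = 9409 (f = (25 + 2*(4*(1 + 2*4)))² = (25 + 2*(4*(1 + 8)))² = (25 + 2*(4*9))² = (25 + 2*36)² = (25 + 72)² = 97² = 9409)
((-53)² - 61)/(-1484 + f) = ((-53)² - 61)/(-1484 + 9409) = (2809 - 61)/7925 = 2748*(1/7925) = 2748/7925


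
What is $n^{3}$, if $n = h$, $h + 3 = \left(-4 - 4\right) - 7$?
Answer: $-5832$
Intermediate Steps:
$h = -18$ ($h = -3 - 15 = -18$)
$n = -18$
$n^{3} = \left(-18\right)^{3} = -5832$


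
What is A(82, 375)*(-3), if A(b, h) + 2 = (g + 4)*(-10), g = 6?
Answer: 306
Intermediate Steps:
A(b, h) = -102 (A(b, h) = -2 + (6 + 4)*(-10) = -2 + 10*(-10) = -2 - 100 = -102)
A(82, 375)*(-3) = -102*(-3) = 306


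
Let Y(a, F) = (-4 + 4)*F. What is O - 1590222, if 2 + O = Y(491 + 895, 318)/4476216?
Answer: -1590224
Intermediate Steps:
Y(a, F) = 0 (Y(a, F) = 0*F = 0)
O = -2 (O = -2 + 0/4476216 = -2 + 0*(1/4476216) = -2 + 0 = -2)
O - 1590222 = -2 - 1590222 = -1590224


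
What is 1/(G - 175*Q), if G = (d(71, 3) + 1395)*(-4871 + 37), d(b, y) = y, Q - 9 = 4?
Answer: -1/6760207 ≈ -1.4792e-7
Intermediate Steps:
Q = 13 (Q = 9 + 4 = 13)
G = -6757932 (G = (3 + 1395)*(-4871 + 37) = 1398*(-4834) = -6757932)
1/(G - 175*Q) = 1/(-6757932 - 175*13) = 1/(-6757932 - 2275) = 1/(-6760207) = -1/6760207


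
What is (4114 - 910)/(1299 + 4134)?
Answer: 1068/1811 ≈ 0.58973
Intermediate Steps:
(4114 - 910)/(1299 + 4134) = 3204/5433 = 3204*(1/5433) = 1068/1811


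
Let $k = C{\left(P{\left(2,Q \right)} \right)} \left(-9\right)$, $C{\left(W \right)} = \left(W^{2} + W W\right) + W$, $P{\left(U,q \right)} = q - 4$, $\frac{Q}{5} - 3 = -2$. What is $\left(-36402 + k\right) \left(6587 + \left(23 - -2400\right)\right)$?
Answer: $-328225290$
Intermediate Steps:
$Q = 5$ ($Q = 15 + 5 \left(-2\right) = 15 - 10 = 5$)
$P{\left(U,q \right)} = -4 + q$ ($P{\left(U,q \right)} = q - 4 = -4 + q$)
$C{\left(W \right)} = W + 2 W^{2}$ ($C{\left(W \right)} = \left(W^{2} + W^{2}\right) + W = 2 W^{2} + W = W + 2 W^{2}$)
$k = -27$ ($k = \left(-4 + 5\right) \left(1 + 2 \left(-4 + 5\right)\right) \left(-9\right) = 1 \left(1 + 2 \cdot 1\right) \left(-9\right) = 1 \left(1 + 2\right) \left(-9\right) = 1 \cdot 3 \left(-9\right) = 3 \left(-9\right) = -27$)
$\left(-36402 + k\right) \left(6587 + \left(23 - -2400\right)\right) = \left(-36402 - 27\right) \left(6587 + \left(23 - -2400\right)\right) = - 36429 \left(6587 + \left(23 + 2400\right)\right) = - 36429 \left(6587 + 2423\right) = \left(-36429\right) 9010 = -328225290$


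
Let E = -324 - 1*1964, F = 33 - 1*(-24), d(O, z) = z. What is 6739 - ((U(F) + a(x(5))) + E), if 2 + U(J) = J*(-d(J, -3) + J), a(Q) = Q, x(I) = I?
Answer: 5604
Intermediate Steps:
F = 57 (F = 33 + 24 = 57)
E = -2288 (E = -324 - 1964 = -2288)
U(J) = -2 + J*(3 + J) (U(J) = -2 + J*(-1*(-3) + J) = -2 + J*(3 + J))
6739 - ((U(F) + a(x(5))) + E) = 6739 - (((-2 + 57² + 3*57) + 5) - 2288) = 6739 - (((-2 + 3249 + 171) + 5) - 2288) = 6739 - ((3418 + 5) - 2288) = 6739 - (3423 - 2288) = 6739 - 1*1135 = 6739 - 1135 = 5604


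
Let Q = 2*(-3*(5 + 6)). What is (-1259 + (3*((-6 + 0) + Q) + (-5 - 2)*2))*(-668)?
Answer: 994652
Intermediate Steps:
Q = -66 (Q = 2*(-3*11) = 2*(-33) = -66)
(-1259 + (3*((-6 + 0) + Q) + (-5 - 2)*2))*(-668) = (-1259 + (3*((-6 + 0) - 66) + (-5 - 2)*2))*(-668) = (-1259 + (3*(-6 - 66) - 7*2))*(-668) = (-1259 + (3*(-72) - 14))*(-668) = (-1259 + (-216 - 14))*(-668) = (-1259 - 230)*(-668) = -1489*(-668) = 994652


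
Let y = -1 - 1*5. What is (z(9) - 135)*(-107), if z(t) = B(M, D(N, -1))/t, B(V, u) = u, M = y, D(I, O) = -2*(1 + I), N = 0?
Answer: 130219/9 ≈ 14469.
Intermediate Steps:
D(I, O) = -2 - 2*I
y = -6 (y = -1 - 5 = -6)
M = -6
z(t) = -2/t (z(t) = (-2 - 2*0)/t = (-2 + 0)/t = -2/t)
(z(9) - 135)*(-107) = (-2/9 - 135)*(-107) = -1217/9*(-107) = 130219/9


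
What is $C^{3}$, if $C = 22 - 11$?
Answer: $1331$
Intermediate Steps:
$C = 11$
$C^{3} = 11^{3} = 1331$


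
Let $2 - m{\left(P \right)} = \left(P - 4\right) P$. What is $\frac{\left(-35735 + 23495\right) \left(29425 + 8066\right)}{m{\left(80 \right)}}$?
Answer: $\frac{76481640}{1013} \approx 75500.0$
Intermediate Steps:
$m{\left(P \right)} = 2 - P \left(-4 + P\right)$ ($m{\left(P \right)} = 2 - \left(P - 4\right) P = 2 - \left(-4 + P\right) P = 2 - P \left(-4 + P\right)$)
$\frac{\left(-35735 + 23495\right) \left(29425 + 8066\right)}{m{\left(80 \right)}} = \frac{\left(-35735 + 23495\right) \left(29425 + 8066\right)}{2 - 80^{2} + 4 \cdot 80} = \frac{\left(-12240\right) 37491}{2 - 6400 + 320} = - \frac{458889840}{2 - 6400 + 320} = - \frac{458889840}{-6078} = \left(-458889840\right) \left(- \frac{1}{6078}\right) = \frac{76481640}{1013}$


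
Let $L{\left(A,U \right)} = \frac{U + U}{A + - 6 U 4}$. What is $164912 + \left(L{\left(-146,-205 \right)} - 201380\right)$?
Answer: $- \frac{87049321}{2387} \approx -36468.0$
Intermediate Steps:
$L{\left(A,U \right)} = \frac{2 U}{A - 24 U}$
$164912 + \left(L{\left(-146,-205 \right)} - 201380\right) = 164912 - \left(201380 + \frac{410}{-146 - -4920}\right) = 164912 - \left(201380 + \frac{410}{-146 + 4920}\right) = 164912 - \left(201380 + \frac{410}{4774}\right) = 164912 - \left(201380 + 410 \cdot \frac{1}{4774}\right) = 164912 - \frac{480694265}{2387} = - \frac{87049321}{2387}$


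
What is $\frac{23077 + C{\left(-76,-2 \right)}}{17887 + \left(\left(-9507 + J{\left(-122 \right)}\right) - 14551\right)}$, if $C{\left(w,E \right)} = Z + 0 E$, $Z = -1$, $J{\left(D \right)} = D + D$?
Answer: $- \frac{23076}{6415} \approx -3.5972$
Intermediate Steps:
$J{\left(D \right)} = 2 D$
$C{\left(w,E \right)} = -1$ ($C{\left(w,E \right)} = -1 + 0 E = -1 + 0 = -1$)
$\frac{23077 + C{\left(-76,-2 \right)}}{17887 + \left(\left(-9507 + J{\left(-122 \right)}\right) - 14551\right)} = \frac{23077 - 1}{17887 + \left(\left(-9507 + 2 \left(-122\right)\right) - 14551\right)} = \frac{23076}{17887 - 24302} = \frac{23076}{-6415} = 23076 \left(- \frac{1}{6415}\right) = - \frac{23076}{6415}$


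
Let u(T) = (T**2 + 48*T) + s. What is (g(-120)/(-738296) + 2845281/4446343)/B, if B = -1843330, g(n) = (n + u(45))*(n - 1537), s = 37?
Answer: -16161257600489/3025565595629554120 ≈ -5.3416e-6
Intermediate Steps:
u(T) = 37 + T**2 + 48*T (u(T) = (T**2 + 48*T) + 37 = 37 + T**2 + 48*T)
g(n) = (-1537 + n)*(4222 + n) (g(n) = (n + (37 + 45**2 + 48*45))*(n - 1537) = (n + (37 + 2025 + 2160))*(-1537 + n) = (n + 4222)*(-1537 + n) = (4222 + n)*(-1537 + n) = (-1537 + n)*(4222 + n))
(g(-120)/(-738296) + 2845281/4446343)/B = ((-6489214 + (-120)**2 + 2685*(-120))/(-738296) + 2845281/4446343)/(-1843330) = ((-6489214 + 14400 - 322200)*(-1/738296) + 2845281*(1/4446343))*(-1/1843330) = (-6797014*(-1/738296) + 2845281/4446343)*(-1/1843330) = (3398507/369148 + 2845281/4446343)*(-1/1843330) = (16161257600489/1641358625764)*(-1/1843330) = -16161257600489/3025565595629554120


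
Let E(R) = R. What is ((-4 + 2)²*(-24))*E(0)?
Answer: 0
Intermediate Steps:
((-4 + 2)²*(-24))*E(0) = ((-4 + 2)²*(-24))*0 = ((-2)²*(-24))*0 = (4*(-24))*0 = -96*0 = 0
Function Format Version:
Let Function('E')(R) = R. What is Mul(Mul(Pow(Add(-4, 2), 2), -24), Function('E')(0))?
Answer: 0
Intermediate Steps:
Mul(Mul(Pow(Add(-4, 2), 2), -24), Function('E')(0)) = Mul(Mul(Pow(Add(-4, 2), 2), -24), 0) = Mul(Mul(Pow(-2, 2), -24), 0) = Mul(Mul(4, -24), 0) = Mul(-96, 0) = 0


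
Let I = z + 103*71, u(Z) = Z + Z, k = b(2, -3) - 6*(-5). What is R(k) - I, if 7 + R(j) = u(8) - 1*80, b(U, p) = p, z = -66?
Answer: -7318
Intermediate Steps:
k = 27 (k = -3 - 6*(-5) = -3 + 30 = 27)
u(Z) = 2*Z
R(j) = -71 (R(j) = -7 + (2*8 - 1*80) = -7 + (16 - 80) = -7 - 64 = -71)
I = 7247 (I = -66 + 103*71 = -66 + 7313 = 7247)
R(k) - I = -71 - 1*7247 = -71 - 7247 = -7318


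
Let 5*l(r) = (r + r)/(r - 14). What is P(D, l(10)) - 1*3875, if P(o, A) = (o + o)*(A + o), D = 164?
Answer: 49589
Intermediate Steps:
l(r) = 2*r/(5*(-14 + r)) (l(r) = ((r + r)/(r - 14))/5 = ((2*r)/(-14 + r))/5 = (2*r/(-14 + r))/5 = 2*r/(5*(-14 + r)))
P(o, A) = 2*o*(A + o) (P(o, A) = (2*o)*(A + o) = 2*o*(A + o))
P(D, l(10)) - 1*3875 = 2*164*((2/5)*10/(-14 + 10) + 164) - 1*3875 = 2*164*((2/5)*10/(-4) + 164) - 3875 = 2*164*((2/5)*10*(-1/4) + 164) - 3875 = 2*164*(-1 + 164) - 3875 = 2*164*163 - 3875 = 53464 - 3875 = 49589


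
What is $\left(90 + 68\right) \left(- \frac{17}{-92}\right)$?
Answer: $\frac{1343}{46} \approx 29.196$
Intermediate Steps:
$\left(90 + 68\right) \left(- \frac{17}{-92}\right) = 158 \left(\left(-17\right) \left(- \frac{1}{92}\right)\right) = 158 \cdot \frac{17}{92} = \frac{1343}{46}$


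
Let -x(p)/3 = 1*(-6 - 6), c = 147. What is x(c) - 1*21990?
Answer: -21954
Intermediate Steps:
x(p) = 36 (x(p) = -3*(-6 - 6) = -3*(-12) = 36)
x(c) - 1*21990 = 36 - 1*21990 = 36 - 21990 = -21954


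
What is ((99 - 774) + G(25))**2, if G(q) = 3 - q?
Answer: 485809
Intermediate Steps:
((99 - 774) + G(25))**2 = ((99 - 774) + (3 - 1*25))**2 = (-675 + (3 - 25))**2 = (-675 - 22)**2 = (-697)**2 = 485809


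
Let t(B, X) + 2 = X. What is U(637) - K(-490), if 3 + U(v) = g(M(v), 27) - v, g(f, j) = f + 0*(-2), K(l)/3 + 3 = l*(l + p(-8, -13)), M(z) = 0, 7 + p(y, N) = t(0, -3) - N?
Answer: -719461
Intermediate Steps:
t(B, X) = -2 + X
p(y, N) = -12 - N (p(y, N) = -7 + ((-2 - 3) - N) = -7 + (-5 - N) = -12 - N)
K(l) = -9 + 3*l*(1 + l) (K(l) = -9 + 3*(l*(l + (-12 - 1*(-13)))) = -9 + 3*(l*(l + (-12 + 13))) = -9 + 3*(l*(l + 1)) = -9 + 3*(l*(1 + l)) = -9 + 3*l*(1 + l))
g(f, j) = f (g(f, j) = f + 0 = f)
U(v) = -3 - v (U(v) = -3 + (0 - v) = -3 - v)
U(637) - K(-490) = (-3 - 1*637) - (-9 + 3*(-490) + 3*(-490)**2) = (-3 - 637) - (-9 - 1470 + 3*240100) = -640 - (-9 - 1470 + 720300) = -640 - 1*718821 = -640 - 718821 = -719461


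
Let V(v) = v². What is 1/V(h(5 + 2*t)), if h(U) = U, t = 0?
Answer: 1/25 ≈ 0.040000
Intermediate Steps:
1/V(h(5 + 2*t)) = 1/((5 + 2*0)²) = 1/((5 + 0)²) = 1/(5²) = 1/25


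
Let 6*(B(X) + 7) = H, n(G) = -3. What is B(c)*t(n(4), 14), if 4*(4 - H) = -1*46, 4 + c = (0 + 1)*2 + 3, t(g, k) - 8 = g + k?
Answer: -1007/12 ≈ -83.917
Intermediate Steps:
t(g, k) = 8 + g + k (t(g, k) = 8 + (g + k) = 8 + g + k)
c = 1 (c = -4 + ((0 + 1)*2 + 3) = -4 + (1*2 + 3) = -4 + (2 + 3) = -4 + 5 = 1)
H = 31/2 (H = 4 - (-1)*46/4 = 4 - 1/4*(-46) = 4 + 23/2 = 31/2 ≈ 15.500)
B(X) = -53/12 (B(X) = -7 + (1/6)*(31/2) = -7 + 31/12 = -53/12)
B(c)*t(n(4), 14) = -53*(8 - 3 + 14)/12 = -53/12*19 = -1007/12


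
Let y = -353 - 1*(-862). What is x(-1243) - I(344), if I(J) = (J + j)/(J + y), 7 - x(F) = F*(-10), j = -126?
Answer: -10597037/853 ≈ -12423.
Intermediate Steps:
x(F) = 7 + 10*F (x(F) = 7 - F*(-10) = 7 - (-10)*F = 7 + 10*F)
y = 509 (y = -353 + 862 = 509)
I(J) = (-126 + J)/(509 + J) (I(J) = (J - 126)/(J + 509) = (-126 + J)/(509 + J))
x(-1243) - I(344) = (7 + 10*(-1243)) - (-126 + 344)/(509 + 344) = (7 - 12430) - 218/853 = -12423 - 218/853 = -10597037/853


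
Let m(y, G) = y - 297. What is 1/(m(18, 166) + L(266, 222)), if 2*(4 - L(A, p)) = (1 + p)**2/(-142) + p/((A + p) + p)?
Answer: -1420/142077 ≈ -0.0099946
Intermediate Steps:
m(y, G) = -297 + y
L(A, p) = 4 + (1 + p)**2/284 - p/(2*(A + 2*p)) (L(A, p) = 4 - ((1 + p)**2/(-142) + p/((A + p) + p))/2 = 4 - ((1 + p)**2*(-1/142) + p/(A + 2*p))/2 = 4 - (-(1 + p)**2/142 + p/(A + 2*p))/2 = 4 + ((1 + p)**2/284 - p/(2*(A + 2*p))) = 4 + (1 + p)**2/284 - p/(2*(A + 2*p)))
1/(m(18, 166) + L(266, 222)) = 1/((-297 + 18) + (1136*266 + 2130*222 + 266*(1 + 222)**2 + 2*222*(1 + 222)**2)/(284*(266 + 2*222))) = 1/(-279 + (302176 + 472860 + 266*223**2 + 2*222*223**2)/(284*(266 + 444))) = 1/(-279 + (1/284)*(302176 + 472860 + 266*49729 + 2*222*49729)/710) = 1/(-279 + (1/284)*(1/710)*(302176 + 472860 + 13227914 + 22079676)) = 1/(-279 + (1/284)*(1/710)*36082626) = 1/(-279 + 254103/1420) = 1/(-142077/1420) = -1420/142077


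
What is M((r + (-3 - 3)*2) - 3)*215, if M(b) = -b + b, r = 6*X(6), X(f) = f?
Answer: 0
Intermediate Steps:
r = 36 (r = 6*6 = 36)
M(b) = 0
M((r + (-3 - 3)*2) - 3)*215 = 0*215 = 0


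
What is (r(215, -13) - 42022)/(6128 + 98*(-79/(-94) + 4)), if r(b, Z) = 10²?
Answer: -218926/34479 ≈ -6.3495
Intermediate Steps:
r(b, Z) = 100
(r(215, -13) - 42022)/(6128 + 98*(-79/(-94) + 4)) = (100 - 42022)/(6128 + 98*(-79/(-94) + 4)) = -41922/(6128 + 98*(-79*(-1/94) + 4)) = -41922/(6128 + 98*(79/94 + 4)) = -41922/(6128 + 98*(455/94)) = -41922/(6128 + 22295/47) = -41922/310311/47 = -41922*47/310311 = -218926/34479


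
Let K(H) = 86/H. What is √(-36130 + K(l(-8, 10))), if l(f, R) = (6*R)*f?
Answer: I*√130068645/60 ≈ 190.08*I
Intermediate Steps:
l(f, R) = 6*R*f
√(-36130 + K(l(-8, 10))) = √(-36130 + 86/((6*10*(-8)))) = √(-36130 + 86/(-480)) = √(-36130 + 86*(-1/480)) = √(-36130 - 43/240) = √(-8671243/240) = I*√130068645/60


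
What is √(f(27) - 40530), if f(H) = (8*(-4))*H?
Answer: I*√41394 ≈ 203.46*I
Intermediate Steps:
f(H) = -32*H
√(f(27) - 40530) = √(-32*27 - 40530) = √(-864 - 40530) = √(-41394) = I*√41394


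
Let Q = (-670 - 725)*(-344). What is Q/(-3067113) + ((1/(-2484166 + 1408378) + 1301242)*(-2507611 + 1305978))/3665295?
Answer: -7019387399030511470353/16454249096261868 ≈ -4.2660e+5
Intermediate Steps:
Q = 479880 (Q = -1395*(-344) = 479880)
Q/(-3067113) + ((1/(-2484166 + 1408378) + 1301242)*(-2507611 + 1305978))/3665295 = 479880/(-3067113) + ((1/(-2484166 + 1408378) + 1301242)*(-2507611 + 1305978))/3665295 = 479880*(-1/3067113) + ((1/(-1075788) + 1301242)*(-1201633))*(1/3665295) = -159960/1022371 + ((-1/1075788 + 1301242)*(-1201633))*(1/3665295) = -159960/1022371 + ((1399860528695/1075788)*(-1201633))*(1/3665295) = -159960/1022371 - 1682118606677358935/1075788*1/3665295 = -159960/1022371 - 336423721335471787/788616075492 = -7019387399030511470353/16454249096261868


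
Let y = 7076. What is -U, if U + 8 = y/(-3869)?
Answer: 38028/3869 ≈ 9.8289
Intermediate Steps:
U = -38028/3869 (U = -8 + 7076/(-3869) = -8 + 7076*(-1/3869) = -8 - 7076/3869 = -38028/3869 ≈ -9.8289)
-U = -1*(-38028/3869) = 38028/3869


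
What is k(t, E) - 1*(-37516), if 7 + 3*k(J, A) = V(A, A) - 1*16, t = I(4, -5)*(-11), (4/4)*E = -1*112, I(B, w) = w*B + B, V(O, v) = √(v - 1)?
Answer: 112525/3 + I*√113/3 ≈ 37508.0 + 3.5434*I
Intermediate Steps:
V(O, v) = √(-1 + v)
I(B, w) = B + B*w (I(B, w) = B*w + B = B + B*w)
E = -112 (E = -1*112 = -112)
t = 176 (t = (4*(1 - 5))*(-11) = (4*(-4))*(-11) = -16*(-11) = 176)
k(J, A) = -23/3 + √(-1 + A)/3 (k(J, A) = -7/3 + (√(-1 + A) - 1*16)/3 = -7/3 + (√(-1 + A) - 16)/3 = -7/3 + (-16 + √(-1 + A))/3 = -7/3 + (-16/3 + √(-1 + A)/3) = -23/3 + √(-1 + A)/3)
k(t, E) - 1*(-37516) = (-23/3 + √(-1 - 112)/3) - 1*(-37516) = (-23/3 + √(-113)/3) + 37516 = (-23/3 + (I*√113)/3) + 37516 = (-23/3 + I*√113/3) + 37516 = 112525/3 + I*√113/3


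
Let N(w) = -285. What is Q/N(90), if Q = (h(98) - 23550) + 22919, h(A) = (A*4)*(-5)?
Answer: 2591/285 ≈ 9.0912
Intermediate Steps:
h(A) = -20*A (h(A) = (4*A)*(-5) = -20*A)
Q = -2591 (Q = (-20*98 - 23550) + 22919 = (-1960 - 23550) + 22919 = -25510 + 22919 = -2591)
Q/N(90) = -2591/(-285) = -2591*(-1/285) = 2591/285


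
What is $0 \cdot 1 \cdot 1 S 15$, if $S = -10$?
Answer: $0$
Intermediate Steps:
$0 \cdot 1 \cdot 1 S 15 = 0 \cdot 1 \cdot 1 \left(-10\right) 15 = 0 \cdot 1 \left(-10\right) 15 = 0 \left(-10\right) 15 = 0 \cdot 15 = 0$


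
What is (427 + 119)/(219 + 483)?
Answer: 7/9 ≈ 0.77778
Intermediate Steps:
(427 + 119)/(219 + 483) = 546/702 = 546*(1/702) = 7/9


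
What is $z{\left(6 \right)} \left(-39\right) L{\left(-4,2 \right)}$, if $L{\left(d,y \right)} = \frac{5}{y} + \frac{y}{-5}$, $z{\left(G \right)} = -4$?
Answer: $\frac{1638}{5} \approx 327.6$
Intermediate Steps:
$L{\left(d,y \right)} = \frac{5}{y} - \frac{y}{5}$ ($L{\left(d,y \right)} = \frac{5}{y} + y \left(- \frac{1}{5}\right) = \frac{5}{y} - \frac{y}{5}$)
$z{\left(6 \right)} \left(-39\right) L{\left(-4,2 \right)} = \left(-4\right) \left(-39\right) \left(\frac{5}{2} - \frac{2}{5}\right) = 156 \left(5 \cdot \frac{1}{2} - \frac{2}{5}\right) = 156 \left(\frac{5}{2} - \frac{2}{5}\right) = 156 \cdot \frac{21}{10} = \frac{1638}{5}$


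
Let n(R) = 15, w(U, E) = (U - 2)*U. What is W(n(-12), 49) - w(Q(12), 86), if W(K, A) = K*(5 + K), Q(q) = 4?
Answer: 292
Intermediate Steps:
w(U, E) = U*(-2 + U) (w(U, E) = (-2 + U)*U = U*(-2 + U))
W(n(-12), 49) - w(Q(12), 86) = 15*(5 + 15) - 4*(-2 + 4) = 15*20 - 4*2 = 300 - 1*8 = 300 - 8 = 292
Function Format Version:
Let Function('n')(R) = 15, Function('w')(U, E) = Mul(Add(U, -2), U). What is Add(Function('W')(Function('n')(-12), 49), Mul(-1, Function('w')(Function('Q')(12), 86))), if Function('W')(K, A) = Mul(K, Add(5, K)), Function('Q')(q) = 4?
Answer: 292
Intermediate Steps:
Function('w')(U, E) = Mul(U, Add(-2, U)) (Function('w')(U, E) = Mul(Add(-2, U), U) = Mul(U, Add(-2, U)))
Add(Function('W')(Function('n')(-12), 49), Mul(-1, Function('w')(Function('Q')(12), 86))) = Add(Mul(15, Add(5, 15)), Mul(-1, Mul(4, Add(-2, 4)))) = Add(Mul(15, 20), Mul(-1, Mul(4, 2))) = Add(300, Mul(-1, 8)) = Add(300, -8) = 292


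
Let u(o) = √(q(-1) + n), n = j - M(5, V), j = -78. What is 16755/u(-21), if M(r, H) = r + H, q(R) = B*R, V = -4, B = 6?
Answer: -3351*I*√85/17 ≈ -1817.3*I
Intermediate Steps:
q(R) = 6*R
M(r, H) = H + r
n = -79 (n = -78 - (-4 + 5) = -78 - 1*1 = -78 - 1 = -79)
u(o) = I*√85 (u(o) = √(6*(-1) - 79) = √(-6 - 79) = √(-85) = I*√85)
16755/u(-21) = 16755/((I*√85)) = 16755*(-I*√85/85) = -3351*I*√85/17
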